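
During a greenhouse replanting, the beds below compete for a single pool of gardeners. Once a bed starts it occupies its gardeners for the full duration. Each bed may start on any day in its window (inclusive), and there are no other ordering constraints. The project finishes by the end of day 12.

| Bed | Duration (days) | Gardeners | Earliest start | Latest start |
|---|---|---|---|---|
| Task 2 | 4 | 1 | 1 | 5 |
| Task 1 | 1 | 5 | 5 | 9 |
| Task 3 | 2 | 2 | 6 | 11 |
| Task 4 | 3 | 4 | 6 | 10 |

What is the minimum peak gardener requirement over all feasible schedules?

5

Early-start (Task 2@1, Task 1@5, Task 3@6, Task 4@6) gives peak 6: d1:1  d2:1  d3:1  d4:1  d5:5  d6:6  d7:6  d8:4  d9:0  d10:0  d11:0  d12:0.
Shift Task 4→8.
Schedule Task 2@1, Task 1@5, Task 3@6, Task 4@8: d1:1  d2:1  d3:1  d4:1  d5:5  d6:2  d7:2  d8:4  d9:4  d10:4  d11:0  d12:0 — peak 5.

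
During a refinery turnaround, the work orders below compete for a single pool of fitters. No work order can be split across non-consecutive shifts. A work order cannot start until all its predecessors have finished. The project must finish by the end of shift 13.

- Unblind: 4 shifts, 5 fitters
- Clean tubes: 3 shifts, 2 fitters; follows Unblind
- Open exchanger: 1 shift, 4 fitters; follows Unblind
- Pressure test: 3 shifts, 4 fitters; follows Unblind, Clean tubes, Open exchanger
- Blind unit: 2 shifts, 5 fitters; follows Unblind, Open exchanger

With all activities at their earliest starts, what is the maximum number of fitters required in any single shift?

7

Early-start schedule: Unblind@1, Clean tubes@5, Open exchanger@5, Pressure test@8, Blind unit@6.
Load per shift: shift 1: 5, shift 2: 5, shift 3: 5, shift 4: 5, shift 5: 6, shift 6: 7, shift 7: 7, shift 8: 4, shift 9: 4, shift 10: 4, shift 11: 0, shift 12: 0, shift 13: 0.
Peak is 7.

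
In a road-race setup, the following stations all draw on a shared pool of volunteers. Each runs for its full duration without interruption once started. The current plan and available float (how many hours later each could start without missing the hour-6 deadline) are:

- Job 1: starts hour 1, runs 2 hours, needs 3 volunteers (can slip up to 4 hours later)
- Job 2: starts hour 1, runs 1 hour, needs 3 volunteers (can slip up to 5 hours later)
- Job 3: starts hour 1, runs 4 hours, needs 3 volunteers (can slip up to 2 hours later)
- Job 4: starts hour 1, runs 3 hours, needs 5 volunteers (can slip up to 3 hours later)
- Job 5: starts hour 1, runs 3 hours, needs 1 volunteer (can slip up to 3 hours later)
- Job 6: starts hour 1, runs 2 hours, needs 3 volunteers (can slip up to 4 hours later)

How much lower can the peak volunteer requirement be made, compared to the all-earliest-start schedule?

Early-start peak: h1:18  h2:15  h3:9  h4:3  h5:0  h6:0 ⇒ 18.
Leveled (Job 1@1, Job 2@1, Job 3@3, Job 4@4, Job 5@1, Job 6@2): h1:7  h2:7  h3:7  h4:8  h5:8  h6:8 ⇒ 8.
Reduction 18 − 8 = 10.

10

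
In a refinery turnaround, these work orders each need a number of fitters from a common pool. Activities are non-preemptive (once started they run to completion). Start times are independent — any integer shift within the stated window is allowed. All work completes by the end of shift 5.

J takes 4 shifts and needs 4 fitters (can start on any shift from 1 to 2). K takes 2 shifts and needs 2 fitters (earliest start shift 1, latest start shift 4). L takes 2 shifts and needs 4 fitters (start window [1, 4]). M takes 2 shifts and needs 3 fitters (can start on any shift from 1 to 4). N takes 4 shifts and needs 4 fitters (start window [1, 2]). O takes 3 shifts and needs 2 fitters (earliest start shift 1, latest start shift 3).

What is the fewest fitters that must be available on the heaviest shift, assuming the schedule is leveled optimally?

14

Early-start (J@1, K@1, L@1, M@1, N@1, O@1) gives peak 19: s1:19  s2:19  s3:10  s4:8  s5:0.
Shift M→3, O→3.
Schedule J@1, K@1, L@1, M@3, N@1, O@3: s1:14  s2:14  s3:13  s4:13  s5:2 — peak 14.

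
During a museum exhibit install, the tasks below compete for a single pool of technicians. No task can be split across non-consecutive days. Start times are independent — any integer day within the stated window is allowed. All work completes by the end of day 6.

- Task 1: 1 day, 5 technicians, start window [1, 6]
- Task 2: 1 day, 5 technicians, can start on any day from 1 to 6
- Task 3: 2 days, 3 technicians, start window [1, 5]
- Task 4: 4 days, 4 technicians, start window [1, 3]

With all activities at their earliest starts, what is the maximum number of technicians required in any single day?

17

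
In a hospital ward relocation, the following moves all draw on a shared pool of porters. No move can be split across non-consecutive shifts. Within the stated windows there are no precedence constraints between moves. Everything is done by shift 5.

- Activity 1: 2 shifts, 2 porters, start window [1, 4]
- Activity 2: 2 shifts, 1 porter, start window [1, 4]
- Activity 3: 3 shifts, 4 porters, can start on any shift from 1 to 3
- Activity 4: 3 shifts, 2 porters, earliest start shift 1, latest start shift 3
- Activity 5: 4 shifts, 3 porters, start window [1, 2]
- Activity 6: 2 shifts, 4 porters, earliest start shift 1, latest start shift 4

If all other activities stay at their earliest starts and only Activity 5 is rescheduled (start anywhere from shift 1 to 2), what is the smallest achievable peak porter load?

16

Activity 5@1: s1:16  s2:16  s3:9  s4:3  s5:0 → peak 16
Activity 5@2: s1:13  s2:16  s3:9  s4:3  s5:3 → peak 16
Best is Activity 5@1, peak 16.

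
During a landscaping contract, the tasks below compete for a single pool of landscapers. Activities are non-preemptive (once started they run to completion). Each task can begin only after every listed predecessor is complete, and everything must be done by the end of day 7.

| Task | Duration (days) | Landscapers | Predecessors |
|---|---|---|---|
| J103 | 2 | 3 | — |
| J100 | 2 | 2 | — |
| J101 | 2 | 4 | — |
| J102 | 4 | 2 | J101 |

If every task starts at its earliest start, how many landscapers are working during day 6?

2

At early start, day 6 has: J102.
Demand: 2 = 2.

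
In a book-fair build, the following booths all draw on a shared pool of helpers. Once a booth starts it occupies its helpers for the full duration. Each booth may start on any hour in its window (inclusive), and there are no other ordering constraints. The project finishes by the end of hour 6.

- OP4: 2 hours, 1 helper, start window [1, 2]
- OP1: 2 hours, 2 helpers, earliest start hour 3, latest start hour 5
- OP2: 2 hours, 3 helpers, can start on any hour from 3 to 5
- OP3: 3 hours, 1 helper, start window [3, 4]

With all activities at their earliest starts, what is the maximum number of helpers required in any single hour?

6

Early-start schedule: OP4@1, OP1@3, OP2@3, OP3@3.
Load per hour: hour 1: 1, hour 2: 1, hour 3: 6, hour 4: 6, hour 5: 1, hour 6: 0.
Peak is 6.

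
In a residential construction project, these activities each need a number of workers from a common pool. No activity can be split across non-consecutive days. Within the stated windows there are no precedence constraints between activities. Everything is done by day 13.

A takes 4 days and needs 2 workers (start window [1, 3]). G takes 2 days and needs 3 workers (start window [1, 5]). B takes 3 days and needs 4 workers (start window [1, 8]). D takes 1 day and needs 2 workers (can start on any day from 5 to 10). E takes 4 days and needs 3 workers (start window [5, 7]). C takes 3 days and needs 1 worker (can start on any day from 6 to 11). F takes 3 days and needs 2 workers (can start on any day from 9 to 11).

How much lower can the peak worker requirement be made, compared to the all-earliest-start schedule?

3

Early-start peak: d1:9  d2:9  d3:6  d4:2  d5:5  d6:4  d7:4  d8:4  d9:2  d10:2  d11:2  d12:0  d13:0 ⇒ 9.
Leveled (A@1, G@1, B@3, D@5, E@6, C@6, F@9): d1:5  d2:5  d3:6  d4:6  d5:6  d6:4  d7:4  d8:4  d9:5  d10:2  d11:2  d12:0  d13:0 ⇒ 6.
Reduction 9 − 6 = 3.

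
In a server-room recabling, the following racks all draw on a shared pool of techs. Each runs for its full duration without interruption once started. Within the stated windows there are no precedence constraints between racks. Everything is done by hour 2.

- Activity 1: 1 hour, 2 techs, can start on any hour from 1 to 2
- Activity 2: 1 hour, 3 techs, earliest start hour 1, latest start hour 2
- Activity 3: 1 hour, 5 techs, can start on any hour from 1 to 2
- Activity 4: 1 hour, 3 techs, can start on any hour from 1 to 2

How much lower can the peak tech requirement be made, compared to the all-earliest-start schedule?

Early-start peak: h1:13  h2:0 ⇒ 13.
Leveled (Activity 1@1, Activity 2@2, Activity 3@1, Activity 4@2): h1:7  h2:6 ⇒ 7.
Reduction 13 − 7 = 6.

6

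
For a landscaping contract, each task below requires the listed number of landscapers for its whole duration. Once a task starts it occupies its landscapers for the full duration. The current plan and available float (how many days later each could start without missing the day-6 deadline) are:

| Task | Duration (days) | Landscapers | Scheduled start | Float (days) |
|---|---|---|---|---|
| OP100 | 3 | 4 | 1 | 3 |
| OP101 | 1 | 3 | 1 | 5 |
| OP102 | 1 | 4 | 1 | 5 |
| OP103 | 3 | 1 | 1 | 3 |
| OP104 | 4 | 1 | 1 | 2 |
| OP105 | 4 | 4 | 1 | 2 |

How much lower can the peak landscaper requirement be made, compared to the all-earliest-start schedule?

Early-start peak: d1:17  d2:10  d3:10  d4:5  d5:0  d6:0 ⇒ 17.
Leveled (OP100@1, OP101@1, OP102@2, OP103@4, OP104@1, OP105@3): d1:8  d2:9  d3:9  d4:6  d5:5  d6:5 ⇒ 9.
Reduction 17 − 9 = 8.

8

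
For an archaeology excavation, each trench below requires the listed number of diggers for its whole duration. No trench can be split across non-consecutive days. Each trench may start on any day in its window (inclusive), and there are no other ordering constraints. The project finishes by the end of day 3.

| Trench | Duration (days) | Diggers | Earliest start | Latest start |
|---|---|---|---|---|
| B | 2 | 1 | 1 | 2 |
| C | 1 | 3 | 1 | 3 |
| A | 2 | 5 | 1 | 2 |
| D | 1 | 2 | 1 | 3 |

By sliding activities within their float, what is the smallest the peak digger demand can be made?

Early-start (B@1, C@1, A@1, D@1) gives peak 11: d1:11  d2:6  d3:0.
Shift A→2.
Schedule B@1, C@1, A@2, D@1: d1:6  d2:6  d3:5 — peak 6.
Total digger-days = 17 over 3 days ⇒ peak ≥ ⌈17/3⌉ = 6, so 6 is optimal.

6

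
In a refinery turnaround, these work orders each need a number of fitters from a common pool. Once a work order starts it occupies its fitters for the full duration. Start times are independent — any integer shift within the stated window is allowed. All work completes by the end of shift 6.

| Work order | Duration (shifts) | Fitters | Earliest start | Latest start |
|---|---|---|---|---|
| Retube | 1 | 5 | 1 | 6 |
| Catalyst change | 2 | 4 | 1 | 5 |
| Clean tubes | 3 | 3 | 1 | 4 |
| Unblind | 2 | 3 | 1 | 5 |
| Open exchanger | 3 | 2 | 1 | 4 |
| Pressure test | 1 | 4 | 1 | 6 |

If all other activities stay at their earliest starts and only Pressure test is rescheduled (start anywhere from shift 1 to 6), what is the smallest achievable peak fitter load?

17

Pressure test@1: s1:21  s2:12  s3:5  s4:0  s5:0  s6:0 → peak 21
Pressure test@2: s1:17  s2:16  s3:5  s4:0  s5:0  s6:0 → peak 17
Pressure test@3: s1:17  s2:12  s3:9  s4:0  s5:0  s6:0 → peak 17
Pressure test@4: s1:17  s2:12  s3:5  s4:4  s5:0  s6:0 → peak 17
Pressure test@5: s1:17  s2:12  s3:5  s4:0  s5:4  s6:0 → peak 17
Pressure test@6: s1:17  s2:12  s3:5  s4:0  s5:0  s6:4 → peak 17
Best is Pressure test@2, peak 17.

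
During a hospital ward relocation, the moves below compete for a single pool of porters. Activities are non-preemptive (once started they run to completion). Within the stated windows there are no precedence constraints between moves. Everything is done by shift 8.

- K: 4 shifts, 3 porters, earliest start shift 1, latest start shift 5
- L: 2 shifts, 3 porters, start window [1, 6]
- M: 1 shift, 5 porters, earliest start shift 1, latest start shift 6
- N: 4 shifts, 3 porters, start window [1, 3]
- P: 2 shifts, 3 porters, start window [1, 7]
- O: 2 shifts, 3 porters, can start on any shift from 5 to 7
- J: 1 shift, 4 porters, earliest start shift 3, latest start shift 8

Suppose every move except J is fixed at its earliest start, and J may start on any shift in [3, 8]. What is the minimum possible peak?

17

J@3: s1:17  s2:12  s3:10  s4:6  s5:3  s6:3  s7:0  s8:0 → peak 17
J@4: s1:17  s2:12  s3:6  s4:10  s5:3  s6:3  s7:0  s8:0 → peak 17
J@5: s1:17  s2:12  s3:6  s4:6  s5:7  s6:3  s7:0  s8:0 → peak 17
J@6: s1:17  s2:12  s3:6  s4:6  s5:3  s6:7  s7:0  s8:0 → peak 17
J@7: s1:17  s2:12  s3:6  s4:6  s5:3  s6:3  s7:4  s8:0 → peak 17
J@8: s1:17  s2:12  s3:6  s4:6  s5:3  s6:3  s7:0  s8:4 → peak 17
Best is J@3, peak 17.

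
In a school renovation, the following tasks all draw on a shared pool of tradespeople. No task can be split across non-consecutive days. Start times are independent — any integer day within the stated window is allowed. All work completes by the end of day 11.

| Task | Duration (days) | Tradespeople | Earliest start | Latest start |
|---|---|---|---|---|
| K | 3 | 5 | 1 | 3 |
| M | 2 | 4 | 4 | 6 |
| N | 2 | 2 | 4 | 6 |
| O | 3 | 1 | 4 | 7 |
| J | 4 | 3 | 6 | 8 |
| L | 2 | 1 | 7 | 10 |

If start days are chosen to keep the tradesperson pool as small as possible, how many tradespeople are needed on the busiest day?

Early-start (K@1, M@4, N@4, O@4, J@6, L@7) gives peak 7: d1:5  d2:5  d3:5  d4:7  d5:7  d6:4  d7:4  d8:4  d9:3  d10:0  d11:0.
Shift N→6, J→7, L→8.
Schedule K@1, M@4, N@6, O@4, J@7, L@8: d1:5  d2:5  d3:5  d4:5  d5:5  d6:3  d7:5  d8:4  d9:4  d10:3  d11:0 — peak 5.

5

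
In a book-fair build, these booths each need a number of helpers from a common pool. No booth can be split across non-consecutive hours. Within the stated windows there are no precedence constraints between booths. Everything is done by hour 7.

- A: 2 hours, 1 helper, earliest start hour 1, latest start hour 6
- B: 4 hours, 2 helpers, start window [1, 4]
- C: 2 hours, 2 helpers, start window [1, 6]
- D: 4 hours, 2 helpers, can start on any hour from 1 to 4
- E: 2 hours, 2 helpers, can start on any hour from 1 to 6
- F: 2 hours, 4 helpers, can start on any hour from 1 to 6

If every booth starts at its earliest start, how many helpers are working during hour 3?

At early start, hour 3 has: B, D.
Demand: 2 + 2 = 4.

4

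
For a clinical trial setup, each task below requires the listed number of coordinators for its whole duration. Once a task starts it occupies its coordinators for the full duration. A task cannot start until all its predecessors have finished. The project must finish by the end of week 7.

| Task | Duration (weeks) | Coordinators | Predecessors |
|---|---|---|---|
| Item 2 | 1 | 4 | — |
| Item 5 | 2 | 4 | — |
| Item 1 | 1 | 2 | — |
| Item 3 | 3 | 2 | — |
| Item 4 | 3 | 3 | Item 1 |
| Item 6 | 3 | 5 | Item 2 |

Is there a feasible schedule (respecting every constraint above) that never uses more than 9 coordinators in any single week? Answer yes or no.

Schedule Item 2@1, Item 5@2, Item 1@1, Item 3@4, Item 4@2, Item 6@5: w1:6  w2:7  w3:7  w4:5  w5:7  w6:7  w7:5 — peak 7 ≤ 9.

yes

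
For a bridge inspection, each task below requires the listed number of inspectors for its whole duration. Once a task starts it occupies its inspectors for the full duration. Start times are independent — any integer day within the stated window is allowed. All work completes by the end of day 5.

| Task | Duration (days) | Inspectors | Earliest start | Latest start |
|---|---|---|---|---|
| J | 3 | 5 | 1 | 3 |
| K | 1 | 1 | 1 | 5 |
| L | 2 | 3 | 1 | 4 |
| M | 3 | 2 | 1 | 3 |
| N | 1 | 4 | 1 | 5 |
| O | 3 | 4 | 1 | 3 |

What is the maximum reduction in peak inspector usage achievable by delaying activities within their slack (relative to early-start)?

Early-start peak: d1:19  d2:14  d3:11  d4:0  d5:0 ⇒ 19.
Leveled (J@1, K@1, L@1, M@1, N@4, O@3): d1:11  d2:10  d3:11  d4:8  d5:4 ⇒ 11.
Reduction 19 − 11 = 8.

8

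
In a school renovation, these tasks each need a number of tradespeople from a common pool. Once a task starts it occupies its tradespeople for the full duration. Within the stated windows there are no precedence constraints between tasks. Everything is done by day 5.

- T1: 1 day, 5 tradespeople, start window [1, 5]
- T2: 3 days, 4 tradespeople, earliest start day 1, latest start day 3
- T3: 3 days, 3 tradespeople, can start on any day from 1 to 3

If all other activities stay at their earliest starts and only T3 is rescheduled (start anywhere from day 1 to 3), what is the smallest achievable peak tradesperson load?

9

T3@1: d1:12  d2:7  d3:7  d4:0  d5:0 → peak 12
T3@2: d1:9  d2:7  d3:7  d4:3  d5:0 → peak 9
T3@3: d1:9  d2:4  d3:7  d4:3  d5:3 → peak 9
Best is T3@2, peak 9.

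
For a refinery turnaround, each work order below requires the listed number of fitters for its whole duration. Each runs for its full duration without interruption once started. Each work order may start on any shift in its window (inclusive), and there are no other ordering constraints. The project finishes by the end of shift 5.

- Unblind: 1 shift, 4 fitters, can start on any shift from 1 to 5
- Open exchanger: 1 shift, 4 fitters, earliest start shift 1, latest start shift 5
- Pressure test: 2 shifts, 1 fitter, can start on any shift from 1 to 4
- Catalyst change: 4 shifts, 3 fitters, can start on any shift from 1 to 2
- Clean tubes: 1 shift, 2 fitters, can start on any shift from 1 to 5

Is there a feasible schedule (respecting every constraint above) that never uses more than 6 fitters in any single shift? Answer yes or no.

no

The minimum achievable peak is 7; 6 < 7, so no feasible schedule stays within the cap.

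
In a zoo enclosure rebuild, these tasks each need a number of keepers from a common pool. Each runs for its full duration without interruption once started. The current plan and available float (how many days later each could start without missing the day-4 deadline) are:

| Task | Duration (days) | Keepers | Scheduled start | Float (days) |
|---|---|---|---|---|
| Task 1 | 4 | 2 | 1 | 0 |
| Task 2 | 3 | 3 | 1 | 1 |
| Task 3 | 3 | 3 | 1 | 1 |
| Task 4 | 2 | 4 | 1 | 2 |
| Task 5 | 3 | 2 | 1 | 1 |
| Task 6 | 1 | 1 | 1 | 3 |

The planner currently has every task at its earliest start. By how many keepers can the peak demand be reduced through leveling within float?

Early-start peak: d1:15  d2:14  d3:10  d4:2 ⇒ 15.
Leveled (Task 1@1, Task 2@1, Task 3@1, Task 4@1, Task 5@1, Task 6@3): d1:14  d2:14  d3:11  d4:2 ⇒ 14.
Reduction 15 − 14 = 1.

1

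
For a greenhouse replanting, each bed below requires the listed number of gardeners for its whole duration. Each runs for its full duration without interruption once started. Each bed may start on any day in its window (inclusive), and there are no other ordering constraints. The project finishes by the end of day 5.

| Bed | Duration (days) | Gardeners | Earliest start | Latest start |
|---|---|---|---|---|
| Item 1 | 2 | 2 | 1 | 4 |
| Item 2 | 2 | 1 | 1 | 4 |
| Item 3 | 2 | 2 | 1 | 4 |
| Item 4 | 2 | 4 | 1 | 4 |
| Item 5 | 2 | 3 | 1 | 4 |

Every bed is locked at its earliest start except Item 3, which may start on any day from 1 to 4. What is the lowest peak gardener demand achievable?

10

Item 3@1: d1:12  d2:12  d3:0  d4:0  d5:0 → peak 12
Item 3@2: d1:10  d2:12  d3:2  d4:0  d5:0 → peak 12
Item 3@3: d1:10  d2:10  d3:2  d4:2  d5:0 → peak 10
Item 3@4: d1:10  d2:10  d3:0  d4:2  d5:2 → peak 10
Best is Item 3@3, peak 10.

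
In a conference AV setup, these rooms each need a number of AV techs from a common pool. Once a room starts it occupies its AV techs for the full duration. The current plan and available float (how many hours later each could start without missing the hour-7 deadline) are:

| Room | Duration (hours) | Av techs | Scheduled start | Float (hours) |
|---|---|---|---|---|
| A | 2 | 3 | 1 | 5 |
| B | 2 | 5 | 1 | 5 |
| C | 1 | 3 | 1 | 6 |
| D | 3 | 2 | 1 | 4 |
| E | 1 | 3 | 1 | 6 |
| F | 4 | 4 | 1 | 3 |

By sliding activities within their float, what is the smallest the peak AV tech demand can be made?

Early-start (A@1, B@1, C@1, D@1, E@1, F@1) gives peak 20: h1:20  h2:14  h3:6  h4:4  h5:0  h6:0  h7:0.
Shift B→5, C→3, D→4, E→7.
Schedule A@1, B@5, C@3, D@4, E@7, F@1: h1:7  h2:7  h3:7  h4:6  h5:7  h6:7  h7:3 — peak 7.
Total AV tech-hours = 44 over 7 hours ⇒ peak ≥ ⌈44/7⌉ = 7, so 7 is optimal.

7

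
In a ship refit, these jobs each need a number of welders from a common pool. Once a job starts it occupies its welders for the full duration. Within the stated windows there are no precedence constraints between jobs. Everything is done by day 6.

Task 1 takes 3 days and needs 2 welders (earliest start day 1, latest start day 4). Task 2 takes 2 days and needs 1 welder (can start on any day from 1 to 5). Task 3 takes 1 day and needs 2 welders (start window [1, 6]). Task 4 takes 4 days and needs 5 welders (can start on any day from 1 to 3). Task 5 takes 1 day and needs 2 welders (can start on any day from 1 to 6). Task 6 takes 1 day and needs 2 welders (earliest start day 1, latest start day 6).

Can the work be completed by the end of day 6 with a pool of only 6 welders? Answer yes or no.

no

The minimum achievable peak is 7; 6 < 7, so no feasible schedule stays within the cap.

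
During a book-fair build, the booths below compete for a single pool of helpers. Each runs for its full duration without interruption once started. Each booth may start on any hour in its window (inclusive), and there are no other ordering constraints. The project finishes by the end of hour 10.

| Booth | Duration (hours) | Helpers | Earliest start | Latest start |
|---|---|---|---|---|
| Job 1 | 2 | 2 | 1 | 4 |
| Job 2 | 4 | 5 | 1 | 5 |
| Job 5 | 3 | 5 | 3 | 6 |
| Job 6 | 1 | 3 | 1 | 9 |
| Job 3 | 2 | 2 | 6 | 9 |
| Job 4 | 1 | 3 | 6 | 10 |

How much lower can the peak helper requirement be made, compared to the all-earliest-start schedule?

Early-start peak: h1:10  h2:7  h3:10  h4:10  h5:5  h6:5  h7:2  h8:0  h9:0  h10:0 ⇒ 10.
Leveled (Job 1@1, Job 2@1, Job 5@5, Job 6@8, Job 3@6, Job 4@8): h1:7  h2:7  h3:5  h4:5  h5:5  h6:7  h7:7  h8:6  h9:0  h10:0 ⇒ 7.
Reduction 10 − 7 = 3.

3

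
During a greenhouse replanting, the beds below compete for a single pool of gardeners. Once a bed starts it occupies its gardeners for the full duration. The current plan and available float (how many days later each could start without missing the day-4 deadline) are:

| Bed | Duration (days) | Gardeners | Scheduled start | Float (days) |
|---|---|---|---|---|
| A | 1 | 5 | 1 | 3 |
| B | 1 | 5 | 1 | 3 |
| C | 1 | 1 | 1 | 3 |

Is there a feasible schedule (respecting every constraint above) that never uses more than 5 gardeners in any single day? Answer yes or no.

yes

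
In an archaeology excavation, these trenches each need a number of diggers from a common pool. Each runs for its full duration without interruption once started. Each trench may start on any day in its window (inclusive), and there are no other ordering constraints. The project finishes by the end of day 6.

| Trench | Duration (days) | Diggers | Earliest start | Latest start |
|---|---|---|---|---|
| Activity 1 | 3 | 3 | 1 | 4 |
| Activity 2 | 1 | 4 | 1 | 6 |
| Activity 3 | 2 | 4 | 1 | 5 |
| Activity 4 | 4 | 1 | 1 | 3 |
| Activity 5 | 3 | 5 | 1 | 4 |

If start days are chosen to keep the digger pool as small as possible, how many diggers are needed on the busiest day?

Early-start (Activity 1@1, Activity 2@1, Activity 3@1, Activity 4@1, Activity 5@1) gives peak 17: d1:17  d2:13  d3:9  d4:1  d5:0  d6:0.
Shift Activity 3→2, Activity 5→4.
Schedule Activity 1@1, Activity 2@1, Activity 3@2, Activity 4@1, Activity 5@4: d1:8  d2:8  d3:8  d4:6  d5:5  d6:5 — peak 8.

8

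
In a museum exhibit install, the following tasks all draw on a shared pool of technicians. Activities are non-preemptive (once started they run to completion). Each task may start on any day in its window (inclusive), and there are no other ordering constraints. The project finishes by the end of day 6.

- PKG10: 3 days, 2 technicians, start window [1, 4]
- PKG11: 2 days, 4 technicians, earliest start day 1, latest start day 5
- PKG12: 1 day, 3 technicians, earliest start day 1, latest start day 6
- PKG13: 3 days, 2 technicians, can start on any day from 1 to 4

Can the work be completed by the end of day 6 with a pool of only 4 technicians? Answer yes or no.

yes

Schedule PKG10@1, PKG11@4, PKG12@6, PKG13@1: d1:4  d2:4  d3:4  d4:4  d5:4  d6:3 — peak 4 ≤ 4.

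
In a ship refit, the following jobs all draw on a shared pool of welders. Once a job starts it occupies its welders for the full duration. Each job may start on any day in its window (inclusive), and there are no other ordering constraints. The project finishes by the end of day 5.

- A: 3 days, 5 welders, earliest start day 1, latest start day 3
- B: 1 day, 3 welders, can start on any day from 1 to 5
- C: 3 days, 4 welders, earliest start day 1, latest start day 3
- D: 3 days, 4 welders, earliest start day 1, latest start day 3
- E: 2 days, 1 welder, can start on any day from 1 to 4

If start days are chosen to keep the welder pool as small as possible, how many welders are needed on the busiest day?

13

Early-start (A@1, B@1, C@1, D@1, E@1) gives peak 17: d1:17  d2:14  d3:13  d4:0  d5:0.
Shift D→2, E→4.
Schedule A@1, B@1, C@1, D@2, E@4: d1:12  d2:13  d3:13  d4:5  d5:1 — peak 13.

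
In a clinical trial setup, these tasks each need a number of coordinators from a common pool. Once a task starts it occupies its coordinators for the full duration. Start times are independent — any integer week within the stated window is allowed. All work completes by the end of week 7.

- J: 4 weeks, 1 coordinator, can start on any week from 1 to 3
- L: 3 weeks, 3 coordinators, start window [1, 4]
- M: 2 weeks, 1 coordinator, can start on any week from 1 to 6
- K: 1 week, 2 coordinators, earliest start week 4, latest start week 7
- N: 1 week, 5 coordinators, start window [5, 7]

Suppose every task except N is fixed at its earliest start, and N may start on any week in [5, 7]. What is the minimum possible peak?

N@5: w1:5  w2:5  w3:4  w4:3  w5:5  w6:0  w7:0 → peak 5
N@6: w1:5  w2:5  w3:4  w4:3  w5:0  w6:5  w7:0 → peak 5
N@7: w1:5  w2:5  w3:4  w4:3  w5:0  w6:0  w7:5 → peak 5
Best is N@5, peak 5.

5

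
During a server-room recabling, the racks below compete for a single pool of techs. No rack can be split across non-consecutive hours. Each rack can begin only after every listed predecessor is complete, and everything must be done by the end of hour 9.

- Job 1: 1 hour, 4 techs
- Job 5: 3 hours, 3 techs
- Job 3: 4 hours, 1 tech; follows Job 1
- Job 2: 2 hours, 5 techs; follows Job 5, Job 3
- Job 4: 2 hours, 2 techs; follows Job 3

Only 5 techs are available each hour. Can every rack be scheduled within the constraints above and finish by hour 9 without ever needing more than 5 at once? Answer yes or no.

Schedule Job 1@1, Job 5@2, Job 3@2, Job 2@6, Job 4@8: h1:4  h2:4  h3:4  h4:4  h5:1  h6:5  h7:5  h8:2  h9:2 — peak 5 ≤ 5.

yes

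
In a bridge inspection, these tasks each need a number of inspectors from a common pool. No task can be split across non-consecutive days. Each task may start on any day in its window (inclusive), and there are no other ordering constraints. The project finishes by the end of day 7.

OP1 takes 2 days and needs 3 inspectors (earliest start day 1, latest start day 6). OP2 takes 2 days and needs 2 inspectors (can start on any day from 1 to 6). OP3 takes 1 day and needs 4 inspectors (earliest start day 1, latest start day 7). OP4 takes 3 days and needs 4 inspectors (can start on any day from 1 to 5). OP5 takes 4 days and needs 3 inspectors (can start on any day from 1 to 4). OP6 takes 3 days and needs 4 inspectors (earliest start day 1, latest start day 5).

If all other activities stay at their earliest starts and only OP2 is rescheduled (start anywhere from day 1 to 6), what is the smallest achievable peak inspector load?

18

OP2@1: d1:20  d2:16  d3:11  d4:3  d5:0  d6:0  d7:0 → peak 20
OP2@2: d1:18  d2:16  d3:13  d4:3  d5:0  d6:0  d7:0 → peak 18
OP2@3: d1:18  d2:14  d3:13  d4:5  d5:0  d6:0  d7:0 → peak 18
OP2@4: d1:18  d2:14  d3:11  d4:5  d5:2  d6:0  d7:0 → peak 18
OP2@5: d1:18  d2:14  d3:11  d4:3  d5:2  d6:2  d7:0 → peak 18
OP2@6: d1:18  d2:14  d3:11  d4:3  d5:0  d6:2  d7:2 → peak 18
Best is OP2@2, peak 18.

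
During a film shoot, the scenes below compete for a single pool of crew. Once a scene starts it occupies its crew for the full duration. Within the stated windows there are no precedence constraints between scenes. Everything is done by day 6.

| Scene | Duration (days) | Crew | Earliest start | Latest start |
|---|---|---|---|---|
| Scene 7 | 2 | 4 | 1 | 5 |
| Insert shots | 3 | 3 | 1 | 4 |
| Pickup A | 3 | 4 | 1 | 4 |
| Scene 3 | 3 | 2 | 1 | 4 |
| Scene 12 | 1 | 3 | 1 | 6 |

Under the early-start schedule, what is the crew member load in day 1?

16

At early start, day 1 has: Scene 7, Insert shots, Pickup A, Scene 3, Scene 12.
Demand: 4 + 3 + 4 + 2 + 3 = 16.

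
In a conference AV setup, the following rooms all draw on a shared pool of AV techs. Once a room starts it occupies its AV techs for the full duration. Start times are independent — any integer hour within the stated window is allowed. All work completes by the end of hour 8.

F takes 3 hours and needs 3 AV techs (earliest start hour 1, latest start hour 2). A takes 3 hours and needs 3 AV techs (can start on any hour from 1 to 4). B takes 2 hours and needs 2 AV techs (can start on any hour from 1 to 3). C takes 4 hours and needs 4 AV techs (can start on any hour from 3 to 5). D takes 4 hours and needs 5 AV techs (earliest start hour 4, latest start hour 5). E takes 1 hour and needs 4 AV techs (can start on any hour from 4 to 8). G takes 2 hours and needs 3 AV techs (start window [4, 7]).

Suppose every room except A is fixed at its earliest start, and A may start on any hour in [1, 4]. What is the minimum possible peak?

16

A@1: h1:8  h2:8  h3:10  h4:16  h5:12  h6:9  h7:5  h8:0 → peak 16
A@2: h1:5  h2:8  h3:10  h4:19  h5:12  h6:9  h7:5  h8:0 → peak 19
A@3: h1:5  h2:5  h3:10  h4:19  h5:15  h6:9  h7:5  h8:0 → peak 19
A@4: h1:5  h2:5  h3:7  h4:19  h5:15  h6:12  h7:5  h8:0 → peak 19
Best is A@1, peak 16.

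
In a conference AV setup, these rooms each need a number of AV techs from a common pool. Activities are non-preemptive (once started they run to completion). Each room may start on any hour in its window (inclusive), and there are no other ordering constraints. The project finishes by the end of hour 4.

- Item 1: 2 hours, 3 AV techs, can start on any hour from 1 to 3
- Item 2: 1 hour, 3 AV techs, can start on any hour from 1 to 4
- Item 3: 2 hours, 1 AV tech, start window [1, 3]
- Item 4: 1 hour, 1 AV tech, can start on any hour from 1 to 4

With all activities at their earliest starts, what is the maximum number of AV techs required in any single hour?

8

Early-start schedule: Item 1@1, Item 2@1, Item 3@1, Item 4@1.
Load per hour: hour 1: 8, hour 2: 4, hour 3: 0, hour 4: 0.
Peak is 8.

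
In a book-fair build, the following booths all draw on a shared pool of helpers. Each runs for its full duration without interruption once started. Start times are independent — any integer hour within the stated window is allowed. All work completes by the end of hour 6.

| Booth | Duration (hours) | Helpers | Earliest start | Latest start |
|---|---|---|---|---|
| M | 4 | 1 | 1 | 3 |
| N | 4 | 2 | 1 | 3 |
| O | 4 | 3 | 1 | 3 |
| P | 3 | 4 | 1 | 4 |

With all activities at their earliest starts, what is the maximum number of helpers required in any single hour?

Early-start schedule: M@1, N@1, O@1, P@1.
Load per hour: hour 1: 10, hour 2: 10, hour 3: 10, hour 4: 6, hour 5: 0, hour 6: 0.
Peak is 10.

10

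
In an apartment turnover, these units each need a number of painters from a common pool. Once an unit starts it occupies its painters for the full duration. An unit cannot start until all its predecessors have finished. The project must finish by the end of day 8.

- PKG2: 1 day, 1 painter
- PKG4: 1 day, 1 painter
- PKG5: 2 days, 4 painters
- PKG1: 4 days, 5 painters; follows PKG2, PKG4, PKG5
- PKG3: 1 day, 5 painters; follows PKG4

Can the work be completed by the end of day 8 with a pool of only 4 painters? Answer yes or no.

Total painter-days = 35; over 8 days the average is 35/8 > 4, so some day must exceed 4.

no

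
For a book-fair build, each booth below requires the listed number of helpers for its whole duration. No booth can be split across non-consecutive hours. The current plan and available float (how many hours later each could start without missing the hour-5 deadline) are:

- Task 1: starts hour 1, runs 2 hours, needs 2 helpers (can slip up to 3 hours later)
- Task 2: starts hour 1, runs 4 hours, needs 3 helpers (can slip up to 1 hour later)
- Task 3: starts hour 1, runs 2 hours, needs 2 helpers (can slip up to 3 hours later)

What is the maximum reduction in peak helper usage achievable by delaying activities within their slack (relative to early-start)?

Early-start peak: h1:7  h2:7  h3:3  h4:3  h5:0 ⇒ 7.
Leveled (Task 1@1, Task 2@1, Task 3@3): h1:5  h2:5  h3:5  h4:5  h5:0 ⇒ 5.
Reduction 7 − 5 = 2.

2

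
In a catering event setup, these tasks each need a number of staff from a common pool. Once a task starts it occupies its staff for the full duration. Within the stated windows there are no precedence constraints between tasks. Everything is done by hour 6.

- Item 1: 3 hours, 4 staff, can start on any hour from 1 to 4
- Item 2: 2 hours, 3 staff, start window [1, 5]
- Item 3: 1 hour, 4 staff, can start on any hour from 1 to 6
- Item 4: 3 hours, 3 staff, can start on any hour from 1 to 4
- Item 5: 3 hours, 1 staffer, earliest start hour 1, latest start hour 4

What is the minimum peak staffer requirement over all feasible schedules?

7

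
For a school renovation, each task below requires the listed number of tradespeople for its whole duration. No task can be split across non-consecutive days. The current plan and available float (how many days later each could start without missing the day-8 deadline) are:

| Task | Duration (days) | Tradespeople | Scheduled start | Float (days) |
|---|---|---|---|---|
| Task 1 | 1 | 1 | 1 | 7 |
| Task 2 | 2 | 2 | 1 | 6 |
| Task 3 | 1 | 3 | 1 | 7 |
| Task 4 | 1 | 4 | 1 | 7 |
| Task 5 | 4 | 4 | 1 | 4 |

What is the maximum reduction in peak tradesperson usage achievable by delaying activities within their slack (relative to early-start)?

10

Early-start peak: d1:14  d2:6  d3:4  d4:4  d5:0  d6:0  d7:0  d8:0 ⇒ 14.
Leveled (Task 1@1, Task 2@1, Task 3@3, Task 4@4, Task 5@5): d1:3  d2:2  d3:3  d4:4  d5:4  d6:4  d7:4  d8:4 ⇒ 4.
Reduction 14 − 4 = 10.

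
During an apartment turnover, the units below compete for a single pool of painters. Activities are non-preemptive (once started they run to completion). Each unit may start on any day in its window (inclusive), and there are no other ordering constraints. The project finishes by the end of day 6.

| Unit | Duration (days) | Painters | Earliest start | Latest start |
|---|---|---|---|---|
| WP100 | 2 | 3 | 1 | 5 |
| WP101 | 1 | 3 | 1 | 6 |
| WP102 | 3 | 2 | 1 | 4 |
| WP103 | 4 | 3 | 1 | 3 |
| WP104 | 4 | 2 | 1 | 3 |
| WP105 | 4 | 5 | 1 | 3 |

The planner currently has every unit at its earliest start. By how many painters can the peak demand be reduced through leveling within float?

6

Early-start peak: d1:18  d2:15  d3:12  d4:10  d5:0  d6:0 ⇒ 18.
Leveled (WP100@1, WP101@1, WP102@1, WP103@1, WP104@2, WP105@3): d1:11  d2:10  d3:12  d4:10  d5:7  d6:5 ⇒ 12.
Reduction 18 − 12 = 6.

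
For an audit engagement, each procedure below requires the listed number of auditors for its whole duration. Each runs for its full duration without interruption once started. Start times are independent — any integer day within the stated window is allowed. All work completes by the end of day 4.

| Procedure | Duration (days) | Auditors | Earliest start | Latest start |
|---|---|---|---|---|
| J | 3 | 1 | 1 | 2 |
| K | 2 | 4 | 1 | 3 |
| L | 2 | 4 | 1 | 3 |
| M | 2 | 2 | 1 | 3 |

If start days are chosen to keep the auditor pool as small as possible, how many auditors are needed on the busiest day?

7

Early-start (J@1, K@1, L@1, M@1) gives peak 11: d1:11  d2:11  d3:1  d4:0.
Shift L→3.
Schedule J@1, K@1, L@3, M@1: d1:7  d2:7  d3:5  d4:4 — peak 7.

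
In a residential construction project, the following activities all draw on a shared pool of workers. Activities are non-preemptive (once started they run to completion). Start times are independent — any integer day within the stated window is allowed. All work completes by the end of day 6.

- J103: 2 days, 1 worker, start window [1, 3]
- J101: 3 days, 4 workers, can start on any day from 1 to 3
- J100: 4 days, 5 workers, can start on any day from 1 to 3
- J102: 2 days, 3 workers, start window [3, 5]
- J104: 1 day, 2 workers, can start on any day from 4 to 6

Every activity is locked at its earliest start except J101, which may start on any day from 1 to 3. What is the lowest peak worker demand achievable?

12

J101@1: d1:10  d2:10  d3:12  d4:10  d5:0  d6:0 → peak 12
J101@2: d1:6  d2:10  d3:12  d4:14  d5:0  d6:0 → peak 14
J101@3: d1:6  d2:6  d3:12  d4:14  d5:4  d6:0 → peak 14
Best is J101@1, peak 12.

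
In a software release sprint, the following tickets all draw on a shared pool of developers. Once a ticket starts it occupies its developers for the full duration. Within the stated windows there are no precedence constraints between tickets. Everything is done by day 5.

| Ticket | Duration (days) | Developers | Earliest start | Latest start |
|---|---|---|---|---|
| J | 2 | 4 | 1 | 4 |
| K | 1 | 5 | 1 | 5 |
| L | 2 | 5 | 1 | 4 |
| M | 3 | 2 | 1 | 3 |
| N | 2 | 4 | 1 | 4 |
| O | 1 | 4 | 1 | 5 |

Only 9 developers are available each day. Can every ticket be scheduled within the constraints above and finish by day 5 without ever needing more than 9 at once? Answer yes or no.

The minimum achievable peak is 10; 9 < 10, so no feasible schedule stays within the cap.

no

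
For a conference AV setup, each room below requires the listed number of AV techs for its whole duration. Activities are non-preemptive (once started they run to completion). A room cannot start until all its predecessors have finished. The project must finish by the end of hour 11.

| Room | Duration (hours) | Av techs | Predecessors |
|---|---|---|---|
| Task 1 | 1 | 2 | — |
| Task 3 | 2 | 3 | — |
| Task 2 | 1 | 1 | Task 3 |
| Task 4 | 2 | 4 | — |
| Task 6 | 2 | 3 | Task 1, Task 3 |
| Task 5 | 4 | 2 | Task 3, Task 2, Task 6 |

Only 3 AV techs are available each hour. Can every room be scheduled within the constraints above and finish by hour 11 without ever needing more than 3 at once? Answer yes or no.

The minimum achievable peak is 4; 3 < 4, so no feasible schedule stays within the cap.

no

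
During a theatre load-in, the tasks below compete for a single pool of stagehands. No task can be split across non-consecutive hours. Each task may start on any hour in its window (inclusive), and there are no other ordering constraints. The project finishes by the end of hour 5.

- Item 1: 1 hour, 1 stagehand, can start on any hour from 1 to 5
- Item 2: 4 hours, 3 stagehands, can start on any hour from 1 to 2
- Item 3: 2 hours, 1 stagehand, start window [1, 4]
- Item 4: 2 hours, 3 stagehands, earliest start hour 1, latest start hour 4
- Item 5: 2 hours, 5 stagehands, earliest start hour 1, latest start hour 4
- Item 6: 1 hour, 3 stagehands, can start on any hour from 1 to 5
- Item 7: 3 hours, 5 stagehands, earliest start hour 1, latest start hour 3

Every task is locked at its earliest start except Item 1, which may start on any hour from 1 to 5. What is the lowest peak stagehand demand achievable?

Item 1@1: h1:21  h2:17  h3:8  h4:3  h5:0 → peak 21
Item 1@2: h1:20  h2:18  h3:8  h4:3  h5:0 → peak 20
Item 1@3: h1:20  h2:17  h3:9  h4:3  h5:0 → peak 20
Item 1@4: h1:20  h2:17  h3:8  h4:4  h5:0 → peak 20
Item 1@5: h1:20  h2:17  h3:8  h4:3  h5:1 → peak 20
Best is Item 1@2, peak 20.

20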